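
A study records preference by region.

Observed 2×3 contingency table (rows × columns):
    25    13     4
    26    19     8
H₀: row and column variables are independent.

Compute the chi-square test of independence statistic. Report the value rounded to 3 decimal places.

test statistic = 1.221

Row totals [42, 53], col totals [51, 32, 12], n=95
χ² = (25−22.55)²/22.55 + (13−14.15)²/14.15 + (4−5.31)²/5.31 + (26−28.45)²/28.45 + (19−17.85)²/17.85 + (8−6.69)²/6.69 = 1.2206
df = 2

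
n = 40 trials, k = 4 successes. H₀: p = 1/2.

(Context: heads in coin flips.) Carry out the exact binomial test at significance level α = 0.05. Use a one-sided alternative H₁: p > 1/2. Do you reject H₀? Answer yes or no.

Exact binomial: n=40, k=4, p₀=1/2=0.5000
P(X≥4) from Σ C(n,i)·p₀^i·(1−p₀)^(n−i)
p-value (one-sided, H₁ greater) = 1.00000
At α=0.05: p ≥ α → fail to reject H₀

reject H₀: no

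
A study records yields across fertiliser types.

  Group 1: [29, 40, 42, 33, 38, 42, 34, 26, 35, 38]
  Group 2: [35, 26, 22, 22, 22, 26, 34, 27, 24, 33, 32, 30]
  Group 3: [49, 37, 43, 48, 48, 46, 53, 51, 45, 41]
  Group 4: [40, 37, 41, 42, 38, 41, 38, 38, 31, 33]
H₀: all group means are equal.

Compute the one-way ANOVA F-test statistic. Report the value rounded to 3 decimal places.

test statistic = 28.135

Group means [35.70, 27.75, 46.10, 37.90], grand mean 36.429
SSB = Σnᵢ(x̄ᵢ−x̄)² = 1866.136; SSW = ΣΣ(x−x̄ᵢ)² = 840.150
MSB = 1866.136/3 = 622.0452; MSW = 840.150/38 = 22.1092
F = MSB/MSW = 28.1351
df = (3, 38)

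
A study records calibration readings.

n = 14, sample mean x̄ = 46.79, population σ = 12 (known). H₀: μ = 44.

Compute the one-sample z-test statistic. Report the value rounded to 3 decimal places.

SE = σ/√n = 12/√14 = 3.2071
z = (x̄−μ₀)/SE = (46.79−44)/3.2071 = 0.8699

test statistic = 0.870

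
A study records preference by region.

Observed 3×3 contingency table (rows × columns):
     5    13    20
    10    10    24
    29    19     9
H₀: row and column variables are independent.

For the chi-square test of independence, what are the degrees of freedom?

degrees of freedom = 4

df = (r−1)(c−1) = (3−1)·(3−1) = 4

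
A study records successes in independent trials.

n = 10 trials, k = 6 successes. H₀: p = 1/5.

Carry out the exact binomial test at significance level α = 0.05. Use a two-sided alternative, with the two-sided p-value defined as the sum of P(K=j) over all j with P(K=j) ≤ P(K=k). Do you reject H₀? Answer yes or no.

reject H₀: yes

Exact binomial: n=10, k=6, p₀=1/5=0.2000
P(X=j) = C(n,j)·p₀^j·(1−p₀)^(n−j); p = Σ P(X=j) over j with P(X=j) ≤ P(X=6)
p-value (two-sided) = 0.00637
At α=0.05: p < α → reject H₀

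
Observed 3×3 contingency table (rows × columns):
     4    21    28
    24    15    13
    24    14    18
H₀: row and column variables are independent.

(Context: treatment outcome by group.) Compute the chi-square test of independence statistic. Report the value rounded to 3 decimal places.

test statistic = 23.095

Row totals [53, 52, 56], col totals [52, 50, 59], n=161
χ² = (4−17.12)²/17.12 + (21−16.46)²/16.46 + (28−19.42)²/19.42 + (24−16.80)²/16.80 + (15−16.15)²/16.15 + (13−19.06)²/19.06 + (24−18.09)²/18.09 + (14−17.39)²/17.39 + (18−20.52)²/20.52 = 23.0948
df = 4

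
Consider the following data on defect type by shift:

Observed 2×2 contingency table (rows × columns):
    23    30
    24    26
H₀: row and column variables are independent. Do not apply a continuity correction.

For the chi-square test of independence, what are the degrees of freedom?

degrees of freedom = 1

df = (r−1)(c−1) = (2−1)·(2−1) = 1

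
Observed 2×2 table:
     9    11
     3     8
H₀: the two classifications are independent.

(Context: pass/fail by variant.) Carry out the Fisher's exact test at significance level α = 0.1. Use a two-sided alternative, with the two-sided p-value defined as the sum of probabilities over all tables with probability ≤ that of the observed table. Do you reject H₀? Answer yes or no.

Margins: r₁=20, r₂=11, c₁=12, c₂=19, n=31
p_obs = C(20,9)·C(11,3)/C(31,12); sum pmf over tables with pmf ≤ p_obs
p-value (two-sided) = 0.45164
At α=0.1: p ≥ α → fail to reject H₀

reject H₀: no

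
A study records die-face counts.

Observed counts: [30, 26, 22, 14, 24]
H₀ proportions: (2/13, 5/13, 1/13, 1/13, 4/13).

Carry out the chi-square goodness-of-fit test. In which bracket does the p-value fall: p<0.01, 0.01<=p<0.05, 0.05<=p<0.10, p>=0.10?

n = 116; E_i = n·p_i = [17.85, 44.62, 8.92, 8.92, 35.69]
χ² = (30−17.85)²/17.85 + (26−44.62)²/44.62 + (22−8.92)²/8.92 + (14−8.92)²/8.92 + (24−35.69)²/35.69 = 41.9276
df = 4
p-value (upper-tail) = 0.00000
→ bracket: p<0.01

p-value bracket: p<0.01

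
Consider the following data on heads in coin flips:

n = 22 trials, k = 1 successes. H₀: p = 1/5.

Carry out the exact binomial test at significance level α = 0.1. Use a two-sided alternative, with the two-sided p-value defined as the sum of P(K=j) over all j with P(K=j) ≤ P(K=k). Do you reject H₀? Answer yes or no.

Exact binomial: n=22, k=1, p₀=1/5=0.2000
P(X=j) = C(n,j)·p₀^j·(1−p₀)^(n−j); p = Σ P(X=j) over j with P(X=j) ≤ P(X=1)
p-value (two-sided) = 0.10411
At α=0.1: p ≥ α → fail to reject H₀

reject H₀: no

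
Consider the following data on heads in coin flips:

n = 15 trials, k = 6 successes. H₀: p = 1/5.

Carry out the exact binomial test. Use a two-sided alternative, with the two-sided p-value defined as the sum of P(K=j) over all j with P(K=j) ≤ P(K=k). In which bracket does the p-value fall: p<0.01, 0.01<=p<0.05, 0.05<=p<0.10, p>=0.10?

Exact binomial: n=15, k=6, p₀=1/5=0.2000
P(X=j) = C(n,j)·p₀^j·(1−p₀)^(n−j); p = Σ P(X=j) over j with P(X=j) ≤ P(X=6)
p-value (two-sided) = 0.09624
→ bracket: 0.05<=p<0.10

p-value bracket: 0.05<=p<0.10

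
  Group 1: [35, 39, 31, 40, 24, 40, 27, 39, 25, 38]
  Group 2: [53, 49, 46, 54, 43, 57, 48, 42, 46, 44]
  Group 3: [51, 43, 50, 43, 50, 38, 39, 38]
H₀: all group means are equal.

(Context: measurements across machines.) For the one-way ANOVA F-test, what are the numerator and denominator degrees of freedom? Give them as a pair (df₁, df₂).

degrees of freedom = [2, 25]

k = 3 groups, N = 28 total
df = (k−1, N−k) = (3−1, 28−3) = (2, 25)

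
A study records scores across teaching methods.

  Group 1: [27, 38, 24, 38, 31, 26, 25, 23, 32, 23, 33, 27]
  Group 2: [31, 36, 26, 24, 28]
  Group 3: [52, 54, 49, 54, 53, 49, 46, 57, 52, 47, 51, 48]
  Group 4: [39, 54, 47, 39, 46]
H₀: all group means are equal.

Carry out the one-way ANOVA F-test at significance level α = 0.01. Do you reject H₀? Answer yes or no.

Group means [28.92, 29.00, 51.00, 45.00], grand mean 39.088
SSB = Σnᵢ(x̄ᵢ−x̄)² = 3627.819; SSW = ΣΣ(x−x̄ᵢ)² = 684.917
MSB = 3627.819/3 = 1209.2729; MSW = 684.917/30 = 22.8306
F = MSB/MSW = 52.9673
df = (3, 30)
p-value (upper-tail) = 0.00000
At α=0.01: p < α → reject H₀

reject H₀: yes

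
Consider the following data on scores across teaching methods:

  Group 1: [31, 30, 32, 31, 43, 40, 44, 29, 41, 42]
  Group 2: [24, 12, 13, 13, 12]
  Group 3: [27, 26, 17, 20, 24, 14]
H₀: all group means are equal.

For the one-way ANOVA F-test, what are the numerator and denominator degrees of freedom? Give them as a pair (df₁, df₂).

degrees of freedom = [2, 18]

k = 3 groups, N = 21 total
df = (k−1, N−k) = (3−1, 21−3) = (2, 18)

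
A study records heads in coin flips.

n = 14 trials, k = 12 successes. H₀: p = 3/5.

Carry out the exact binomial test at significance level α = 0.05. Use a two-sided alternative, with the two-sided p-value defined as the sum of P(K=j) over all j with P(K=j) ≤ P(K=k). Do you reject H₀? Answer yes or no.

Exact binomial: n=14, k=12, p₀=3/5=0.6000
P(X=j) = C(n,j)·p₀^j·(1−p₀)^(n−j); p = Σ P(X=j) over j with P(X=j) ≤ P(X=12)
p-value (two-sided) = 0.05730
At α=0.05: p ≥ α → fail to reject H₀

reject H₀: no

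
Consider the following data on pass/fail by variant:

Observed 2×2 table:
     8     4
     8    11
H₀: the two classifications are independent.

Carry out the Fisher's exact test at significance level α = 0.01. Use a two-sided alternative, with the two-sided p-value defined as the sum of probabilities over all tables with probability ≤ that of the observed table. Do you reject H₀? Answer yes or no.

Margins: r₁=12, r₂=19, c₁=16, c₂=15, n=31
p_obs = C(12,8)·C(19,8)/C(31,16); sum pmf over tables with pmf ≤ p_obs
p-value (two-sided) = 0.27337
At α=0.01: p ≥ α → fail to reject H₀

reject H₀: no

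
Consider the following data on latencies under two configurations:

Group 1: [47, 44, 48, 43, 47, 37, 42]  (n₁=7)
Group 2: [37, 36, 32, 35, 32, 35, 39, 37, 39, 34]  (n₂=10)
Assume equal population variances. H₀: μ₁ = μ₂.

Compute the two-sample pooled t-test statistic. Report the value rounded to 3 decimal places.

test statistic = 5.494

x̄₁=44.000, s₁=3.830, n₁=7
x̄₂=35.600, s₂=2.503, n₂=10
s_p² = [6·3.830² + 9·2.503²]/15 = 9.6267
SE = √(s_p²·(1/7+1/10)) = 1.5290
t = (44.000−35.600)/1.5290 = 5.4937
df = 15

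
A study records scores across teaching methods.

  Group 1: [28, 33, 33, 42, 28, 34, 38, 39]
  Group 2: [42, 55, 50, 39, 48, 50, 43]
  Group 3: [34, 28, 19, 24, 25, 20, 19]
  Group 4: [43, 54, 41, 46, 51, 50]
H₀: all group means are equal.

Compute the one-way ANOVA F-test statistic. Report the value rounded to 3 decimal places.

test statistic = 29.927

Group means [34.38, 46.71, 24.14, 47.50], grand mean 37.714
SSB = Σnᵢ(x̄ᵢ−x̄)² = 2520.054; SSW = ΣΣ(x−x̄ᵢ)² = 673.661
MSB = 2520.054/3 = 840.0179; MSW = 673.661/24 = 28.0692
F = MSB/MSW = 29.9267
df = (3, 24)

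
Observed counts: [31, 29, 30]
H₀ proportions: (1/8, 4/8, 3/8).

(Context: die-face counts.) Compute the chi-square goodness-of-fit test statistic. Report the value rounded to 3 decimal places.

test statistic = 40.778

n = 90; E_i = n·p_i = [11.25, 45.00, 33.75]
χ² = (31−11.25)²/11.25 + (29−45.00)²/45.00 + (30−33.75)²/33.75 = 40.7778
df = 2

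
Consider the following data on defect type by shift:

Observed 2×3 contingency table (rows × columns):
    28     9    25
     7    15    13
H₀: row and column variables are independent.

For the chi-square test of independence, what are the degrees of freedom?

df = (r−1)(c−1) = (2−1)·(3−1) = 2

degrees of freedom = 2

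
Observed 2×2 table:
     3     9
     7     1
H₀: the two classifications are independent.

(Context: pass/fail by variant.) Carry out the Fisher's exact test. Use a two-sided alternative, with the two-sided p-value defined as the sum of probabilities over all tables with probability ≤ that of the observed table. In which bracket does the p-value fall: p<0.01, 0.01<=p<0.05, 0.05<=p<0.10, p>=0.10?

Margins: r₁=12, r₂=8, c₁=10, c₂=10, n=20
p_obs = C(12,3)·C(8,7)/C(20,10); sum pmf over tables with pmf ≤ p_obs
p-value (two-sided) = 0.01977
→ bracket: 0.01<=p<0.05

p-value bracket: 0.01<=p<0.05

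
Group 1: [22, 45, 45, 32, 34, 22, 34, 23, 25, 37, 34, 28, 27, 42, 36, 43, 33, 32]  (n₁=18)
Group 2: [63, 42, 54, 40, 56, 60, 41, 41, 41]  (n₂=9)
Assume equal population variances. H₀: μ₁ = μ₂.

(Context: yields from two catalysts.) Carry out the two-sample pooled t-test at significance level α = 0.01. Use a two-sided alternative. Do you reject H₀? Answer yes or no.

reject H₀: yes

x̄₁=33.000, s₁=7.538, n₁=18
x̄₂=48.667, s₂=9.434, n₂=9
s_p² = [17·7.538² + 8·9.434²]/25 = 67.1200
SE = √(s_p²·(1/18+1/9)) = 3.3446
t = (33.000−48.667)/3.3446 = -4.6841
df = 25
p-value (two-sided) = 0.00008
At α=0.01: p < α → reject H₀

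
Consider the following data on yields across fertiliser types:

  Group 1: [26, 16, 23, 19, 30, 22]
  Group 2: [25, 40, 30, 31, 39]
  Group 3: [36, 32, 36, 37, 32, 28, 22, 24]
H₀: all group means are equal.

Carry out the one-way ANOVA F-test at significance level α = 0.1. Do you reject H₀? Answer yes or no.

Group means [22.67, 33.00, 30.88], grand mean 28.842
SSB = Σnᵢ(x̄ᵢ−x̄)² = 348.318; SSW = ΣΣ(x−x̄ᵢ)² = 512.208
MSB = 348.318/2 = 174.1590; MSW = 512.208/16 = 32.0130
F = MSB/MSW = 5.4403
df = (2, 16)
p-value (upper-tail) = 0.01576
At α=0.1: p < α → reject H₀

reject H₀: yes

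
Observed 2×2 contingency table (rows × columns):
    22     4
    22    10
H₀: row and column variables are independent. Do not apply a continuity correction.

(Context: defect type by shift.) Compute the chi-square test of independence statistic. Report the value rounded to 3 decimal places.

Row totals [26, 32], col totals [44, 14], n=58
χ² = (22−19.72)²/19.72 + (4−6.28)²/6.28 + (22−24.28)²/24.28 + (10−7.72)²/7.72 = 1.9718
df = 1

test statistic = 1.972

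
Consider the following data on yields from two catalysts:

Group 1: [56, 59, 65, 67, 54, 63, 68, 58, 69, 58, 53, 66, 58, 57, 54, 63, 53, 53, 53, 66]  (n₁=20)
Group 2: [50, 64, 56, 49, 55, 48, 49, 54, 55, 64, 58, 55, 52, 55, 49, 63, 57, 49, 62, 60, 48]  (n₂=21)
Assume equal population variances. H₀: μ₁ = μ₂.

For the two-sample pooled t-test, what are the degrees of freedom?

degrees of freedom = 39

df = n₁ + n₂ − 2 = 20 + 21 − 2 = 39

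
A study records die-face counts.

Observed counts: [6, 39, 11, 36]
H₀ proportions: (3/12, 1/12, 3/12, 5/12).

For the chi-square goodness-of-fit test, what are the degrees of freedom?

df = k − 1 = 4 − 1 = 3

degrees of freedom = 3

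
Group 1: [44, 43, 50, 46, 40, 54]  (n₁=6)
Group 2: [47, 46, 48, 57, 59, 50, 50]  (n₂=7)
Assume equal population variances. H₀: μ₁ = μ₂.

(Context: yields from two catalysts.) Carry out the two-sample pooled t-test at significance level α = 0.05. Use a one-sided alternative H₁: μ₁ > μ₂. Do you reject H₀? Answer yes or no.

reject H₀: no

x̄₁=46.167, s₁=5.076, n₁=6
x̄₂=51.000, s₂=5.033, n₂=7
s_p² = [5·5.076² + 6·5.033²]/11 = 25.5303
SE = √(s_p²·(1/6+1/7)) = 2.8111
t = (46.167−51.000)/2.8111 = -1.7194
df = 11
p-value (one-sided, H₁ greater) = 0.94324
At α=0.05: p ≥ α → fail to reject H₀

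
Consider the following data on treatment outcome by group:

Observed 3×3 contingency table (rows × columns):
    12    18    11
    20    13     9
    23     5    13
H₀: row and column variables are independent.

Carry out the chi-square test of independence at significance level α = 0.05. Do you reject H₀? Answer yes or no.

reject H₀: yes

Row totals [41, 42, 41], col totals [55, 36, 33], n=124
χ² = (12−18.19)²/18.19 + (18−11.90)²/11.90 + (11−10.91)²/10.91 + (20−18.63)²/18.63 + (13−12.19)²/12.19 + (9−11.18)²/11.18 + (23−18.19)²/18.19 + (5−11.90)²/11.90 + (13−10.91)²/10.91 = 11.4837
df = 4
p-value (upper-tail) = 0.02163
At α=0.05: p < α → reject H₀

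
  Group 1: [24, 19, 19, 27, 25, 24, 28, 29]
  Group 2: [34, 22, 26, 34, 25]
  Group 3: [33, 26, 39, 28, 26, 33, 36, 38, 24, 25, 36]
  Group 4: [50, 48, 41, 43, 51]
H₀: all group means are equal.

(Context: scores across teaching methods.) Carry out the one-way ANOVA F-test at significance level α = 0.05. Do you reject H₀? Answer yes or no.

reject H₀: yes

Group means [24.38, 28.20, 31.27, 46.60], grand mean 31.483
SSB = Σnᵢ(x̄ᵢ−x̄)² = 1601.185; SSW = ΣΣ(x−x̄ᵢ)² = 612.057
MSB = 1601.185/3 = 533.7282; MSW = 612.057/25 = 24.4823
F = MSB/MSW = 21.8006
df = (3, 25)
p-value (upper-tail) = 0.00000
At α=0.05: p < α → reject H₀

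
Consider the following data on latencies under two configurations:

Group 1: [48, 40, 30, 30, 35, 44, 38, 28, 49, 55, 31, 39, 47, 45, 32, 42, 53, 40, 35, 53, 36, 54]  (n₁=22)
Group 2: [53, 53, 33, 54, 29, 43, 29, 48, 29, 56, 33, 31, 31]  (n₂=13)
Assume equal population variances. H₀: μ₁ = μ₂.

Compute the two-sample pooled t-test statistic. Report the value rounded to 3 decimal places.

test statistic = 0.280

x̄₁=41.091, s₁=8.541, n₁=22
x̄₂=40.154, s₂=11.127, n₂=13
s_p² = [21·8.541² + 12·11.127²]/33 = 91.4397
SE = √(s_p²·(1/22+1/13)) = 3.3452
t = (41.091−40.154)/3.3452 = 0.2801
df = 33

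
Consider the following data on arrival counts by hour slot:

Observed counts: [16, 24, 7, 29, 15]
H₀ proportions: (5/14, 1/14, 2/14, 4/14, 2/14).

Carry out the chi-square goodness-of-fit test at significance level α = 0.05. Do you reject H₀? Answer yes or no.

n = 91; E_i = n·p_i = [32.50, 6.50, 13.00, 26.00, 13.00]
χ² = (16−32.50)²/32.50 + (24−6.50)²/6.50 + (7−13.00)²/13.00 + (29−26.00)²/26.00 + (15−13.00)²/13.00 = 58.9154
df = 4
p-value (upper-tail) = 0.00000
At α=0.05: p < α → reject H₀

reject H₀: yes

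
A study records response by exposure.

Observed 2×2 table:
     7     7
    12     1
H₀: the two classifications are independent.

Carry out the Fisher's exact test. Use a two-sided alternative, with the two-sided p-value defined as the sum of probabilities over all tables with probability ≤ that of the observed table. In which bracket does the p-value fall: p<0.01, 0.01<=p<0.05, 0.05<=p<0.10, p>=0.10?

Margins: r₁=14, r₂=13, c₁=19, c₂=8, n=27
p_obs = C(14,7)·C(13,12)/C(27,19); sum pmf over tables with pmf ≤ p_obs
p-value (two-sided) = 0.03285
→ bracket: 0.01<=p<0.05

p-value bracket: 0.01<=p<0.05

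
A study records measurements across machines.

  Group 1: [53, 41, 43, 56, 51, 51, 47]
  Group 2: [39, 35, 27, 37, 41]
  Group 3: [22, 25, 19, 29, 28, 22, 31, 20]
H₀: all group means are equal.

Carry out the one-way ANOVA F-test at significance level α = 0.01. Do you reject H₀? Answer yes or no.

Group means [48.86, 35.80, 24.50], grand mean 35.850
SSB = Σnᵢ(x̄ᵢ−x̄)² = 2214.893; SSW = ΣΣ(x−x̄ᵢ)² = 431.657
MSB = 2214.893/2 = 1107.4464; MSW = 431.657/17 = 25.3916
F = MSB/MSW = 43.6147
df = (2, 17)
p-value (upper-tail) = 0.00000
At α=0.01: p < α → reject H₀

reject H₀: yes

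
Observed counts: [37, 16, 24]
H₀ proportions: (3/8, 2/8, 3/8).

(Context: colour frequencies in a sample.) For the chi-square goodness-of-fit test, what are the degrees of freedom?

degrees of freedom = 2

df = k − 1 = 3 − 1 = 2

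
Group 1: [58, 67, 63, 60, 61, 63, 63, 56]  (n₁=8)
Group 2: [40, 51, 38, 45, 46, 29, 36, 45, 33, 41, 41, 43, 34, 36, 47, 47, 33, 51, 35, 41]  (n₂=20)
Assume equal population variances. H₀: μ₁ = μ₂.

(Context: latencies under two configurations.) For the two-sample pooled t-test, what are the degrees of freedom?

df = n₁ + n₂ − 2 = 8 + 20 − 2 = 26

degrees of freedom = 26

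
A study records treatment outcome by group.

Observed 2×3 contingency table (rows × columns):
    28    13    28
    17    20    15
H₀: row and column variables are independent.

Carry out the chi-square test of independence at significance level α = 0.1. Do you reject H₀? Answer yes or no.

Row totals [69, 52], col totals [45, 33, 43], n=121
χ² = (28−25.66)²/25.66 + (13−18.82)²/18.82 + (28−24.52)²/24.52 + (17−19.34)²/19.34 + (20−14.18)²/14.18 + (15−18.48)²/18.48 = 5.8306
df = 2
p-value (upper-tail) = 0.05419
At α=0.1: p < α → reject H₀

reject H₀: yes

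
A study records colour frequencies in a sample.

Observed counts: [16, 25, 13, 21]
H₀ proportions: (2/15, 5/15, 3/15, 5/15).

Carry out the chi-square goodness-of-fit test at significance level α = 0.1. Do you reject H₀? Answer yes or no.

n = 75; E_i = n·p_i = [10.00, 25.00, 15.00, 25.00]
χ² = (16−10.00)²/10.00 + (25−25.00)²/25.00 + (13−15.00)²/15.00 + (21−25.00)²/25.00 = 4.5067
df = 3
p-value (upper-tail) = 0.21170
At α=0.1: p ≥ α → fail to reject H₀

reject H₀: no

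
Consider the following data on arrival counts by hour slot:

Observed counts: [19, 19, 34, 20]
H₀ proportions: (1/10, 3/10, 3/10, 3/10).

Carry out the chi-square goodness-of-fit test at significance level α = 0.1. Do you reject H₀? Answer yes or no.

reject H₀: yes

n = 92; E_i = n·p_i = [9.20, 27.60, 27.60, 27.60]
χ² = (19−9.20)²/9.20 + (19−27.60)²/27.60 + (34−27.60)²/27.60 + (20−27.60)²/27.60 = 16.6957
df = 3
p-value (upper-tail) = 0.00082
At α=0.1: p < α → reject H₀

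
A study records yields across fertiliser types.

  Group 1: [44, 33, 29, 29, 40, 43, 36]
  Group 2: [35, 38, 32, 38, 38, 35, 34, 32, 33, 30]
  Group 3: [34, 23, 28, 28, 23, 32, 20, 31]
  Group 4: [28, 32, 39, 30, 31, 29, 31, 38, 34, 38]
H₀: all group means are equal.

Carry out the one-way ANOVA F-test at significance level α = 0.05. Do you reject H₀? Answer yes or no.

Group means [36.29, 34.50, 27.38, 33.00], grand mean 32.800
SSB = Σnᵢ(x̄ᵢ−x̄)² = 349.796; SSW = ΣΣ(x−x̄ᵢ)² = 625.804
MSB = 349.796/3 = 116.5988; MSW = 625.804/31 = 20.1872
F = MSB/MSW = 5.7759
df = (3, 31)
p-value (upper-tail) = 0.00294
At α=0.05: p < α → reject H₀

reject H₀: yes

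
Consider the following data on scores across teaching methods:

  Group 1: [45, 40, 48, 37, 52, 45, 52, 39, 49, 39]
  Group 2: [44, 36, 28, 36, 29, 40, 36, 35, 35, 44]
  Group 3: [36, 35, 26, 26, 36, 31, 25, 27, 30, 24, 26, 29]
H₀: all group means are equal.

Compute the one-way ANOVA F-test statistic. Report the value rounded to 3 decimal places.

Group means [44.60, 36.30, 29.25], grand mean 36.250
SSB = Σnᵢ(x̄ᵢ−x̄)² = 1285.250; SSW = ΣΣ(x−x̄ᵢ)² = 750.750
MSB = 1285.250/2 = 642.6250; MSW = 750.750/29 = 25.8879
F = MSB/MSW = 24.8233
df = (2, 29)

test statistic = 24.823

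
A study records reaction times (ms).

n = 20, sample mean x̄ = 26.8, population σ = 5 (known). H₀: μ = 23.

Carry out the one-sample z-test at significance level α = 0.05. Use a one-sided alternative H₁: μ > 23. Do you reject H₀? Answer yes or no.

SE = σ/√n = 5/√20 = 1.1180
z = (x̄−μ₀)/SE = (26.8−23)/1.1180 = 3.3988
p-value (one-sided, H₁ greater) = 0.00034
At α=0.05: p < α → reject H₀

reject H₀: yes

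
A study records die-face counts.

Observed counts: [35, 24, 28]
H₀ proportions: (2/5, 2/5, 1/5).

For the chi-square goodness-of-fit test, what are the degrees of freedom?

df = k − 1 = 3 − 1 = 2

degrees of freedom = 2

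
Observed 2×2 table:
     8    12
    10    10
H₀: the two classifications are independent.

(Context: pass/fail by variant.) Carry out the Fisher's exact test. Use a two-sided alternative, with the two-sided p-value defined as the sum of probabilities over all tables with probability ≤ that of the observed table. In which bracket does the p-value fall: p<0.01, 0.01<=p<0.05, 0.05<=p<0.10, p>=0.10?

p-value bracket: p>=0.10

Margins: r₁=20, r₂=20, c₁=18, c₂=22, n=40
p_obs = C(20,8)·C(20,10)/C(40,18); sum pmf over tables with pmf ≤ p_obs
p-value (two-sided) = 0.75119
→ bracket: p>=0.10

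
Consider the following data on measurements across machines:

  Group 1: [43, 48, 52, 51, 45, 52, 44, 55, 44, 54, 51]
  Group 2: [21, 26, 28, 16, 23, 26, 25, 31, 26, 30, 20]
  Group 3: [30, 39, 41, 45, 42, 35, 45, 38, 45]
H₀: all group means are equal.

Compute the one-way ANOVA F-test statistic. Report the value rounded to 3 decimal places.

Group means [49.00, 24.73, 40.00], grand mean 37.774
SSB = Σnᵢ(x̄ᵢ−x̄)² = 3303.238; SSW = ΣΣ(x−x̄ᵢ)² = 598.182
MSB = 3303.238/2 = 1651.6188; MSW = 598.182/28 = 21.3636
F = MSB/MSW = 77.3098
df = (2, 28)

test statistic = 77.310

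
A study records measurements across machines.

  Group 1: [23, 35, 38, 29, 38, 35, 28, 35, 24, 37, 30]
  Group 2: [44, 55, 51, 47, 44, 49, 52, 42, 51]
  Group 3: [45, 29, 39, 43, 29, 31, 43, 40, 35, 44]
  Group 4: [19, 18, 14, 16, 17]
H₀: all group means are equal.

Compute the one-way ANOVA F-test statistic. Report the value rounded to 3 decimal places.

Group means [32.00, 48.33, 37.80, 16.80], grand mean 35.686
SSB = Σnᵢ(x̄ᵢ−x̄)² = 3417.143; SSW = ΣΣ(x−x̄ᵢ)² = 824.400
MSB = 3417.143/3 = 1139.0476; MSW = 824.400/31 = 26.5935
F = MSB/MSW = 42.8317
df = (3, 31)

test statistic = 42.832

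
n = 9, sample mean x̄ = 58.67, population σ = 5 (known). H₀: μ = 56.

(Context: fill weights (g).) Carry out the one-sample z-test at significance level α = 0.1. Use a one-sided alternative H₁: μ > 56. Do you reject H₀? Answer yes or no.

reject H₀: yes

SE = σ/√n = 5/√9 = 1.6667
z = (x̄−μ₀)/SE = (58.67−56)/1.6667 = 1.6020
p-value (one-sided, H₁ greater) = 0.05458
At α=0.1: p < α → reject H₀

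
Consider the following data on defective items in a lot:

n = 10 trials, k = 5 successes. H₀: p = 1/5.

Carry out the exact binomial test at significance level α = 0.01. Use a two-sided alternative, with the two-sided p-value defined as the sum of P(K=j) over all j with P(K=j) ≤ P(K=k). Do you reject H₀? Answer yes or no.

Exact binomial: n=10, k=5, p₀=1/5=0.2000
P(X=j) = C(n,j)·p₀^j·(1−p₀)^(n−j); p = Σ P(X=j) over j with P(X=j) ≤ P(X=5)
p-value (two-sided) = 0.03279
At α=0.01: p ≥ α → fail to reject H₀

reject H₀: no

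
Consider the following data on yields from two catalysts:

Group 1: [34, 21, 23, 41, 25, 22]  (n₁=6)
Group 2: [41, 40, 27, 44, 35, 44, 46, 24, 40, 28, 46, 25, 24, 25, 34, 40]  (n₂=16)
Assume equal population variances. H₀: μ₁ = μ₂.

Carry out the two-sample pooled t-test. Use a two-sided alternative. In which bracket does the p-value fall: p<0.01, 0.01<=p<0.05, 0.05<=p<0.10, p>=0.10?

p-value bracket: 0.05<=p<0.10

x̄₁=27.667, s₁=8.042, n₁=6
x̄₂=35.188, s₂=8.448, n₂=16
s_p² = [5·8.042² + 15·8.448²]/20 = 69.6885
SE = √(s_p²·(1/6+1/16)) = 3.9963
t = (27.667−35.188)/3.9963 = -1.8820
df = 20
p-value (two-sided) = 0.07448
→ bracket: 0.05<=p<0.10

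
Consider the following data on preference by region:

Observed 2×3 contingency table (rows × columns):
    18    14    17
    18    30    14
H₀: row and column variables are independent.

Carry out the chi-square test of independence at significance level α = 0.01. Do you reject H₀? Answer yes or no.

reject H₀: no

Row totals [49, 62], col totals [36, 44, 31], n=111
χ² = (18−15.89)²/15.89 + (14−19.42)²/19.42 + (17−13.68)²/13.68 + (18−20.11)²/20.11 + (30−24.58)²/24.58 + (14−17.32)²/17.32 = 4.6498
df = 2
p-value (upper-tail) = 0.09780
At α=0.01: p ≥ α → fail to reject H₀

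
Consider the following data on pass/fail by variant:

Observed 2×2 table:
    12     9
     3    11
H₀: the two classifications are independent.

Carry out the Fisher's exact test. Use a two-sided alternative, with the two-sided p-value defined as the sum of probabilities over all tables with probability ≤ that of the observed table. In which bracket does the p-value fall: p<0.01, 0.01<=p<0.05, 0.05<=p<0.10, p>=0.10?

Margins: r₁=21, r₂=14, c₁=15, c₂=20, n=35
p_obs = C(21,12)·C(14,3)/C(35,15); sum pmf over tables with pmf ≤ p_obs
p-value (two-sided) = 0.04614
→ bracket: 0.01<=p<0.05

p-value bracket: 0.01<=p<0.05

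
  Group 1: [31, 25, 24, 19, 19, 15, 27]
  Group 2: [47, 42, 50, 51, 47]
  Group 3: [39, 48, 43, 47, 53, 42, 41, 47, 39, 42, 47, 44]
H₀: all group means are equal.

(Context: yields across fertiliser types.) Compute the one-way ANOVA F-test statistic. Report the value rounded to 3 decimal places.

test statistic = 62.798

Group means [22.86, 47.40, 44.33], grand mean 38.708
SSB = Σnᵢ(x̄ᵢ−x̄)² = 2516.235; SSW = ΣΣ(x−x̄ᵢ)² = 420.724
MSB = 2516.235/2 = 1258.1173; MSW = 420.724/21 = 20.0345
F = MSB/MSW = 62.7976
df = (2, 21)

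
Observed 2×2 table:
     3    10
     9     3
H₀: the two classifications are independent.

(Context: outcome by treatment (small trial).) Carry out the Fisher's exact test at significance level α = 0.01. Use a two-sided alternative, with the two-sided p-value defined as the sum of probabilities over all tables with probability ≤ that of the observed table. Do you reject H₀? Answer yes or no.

Margins: r₁=13, r₂=12, c₁=12, c₂=13, n=25
p_obs = C(13,3)·C(12,9)/C(25,12); sum pmf over tables with pmf ≤ p_obs
p-value (two-sided) = 0.01693
At α=0.01: p ≥ α → fail to reject H₀

reject H₀: no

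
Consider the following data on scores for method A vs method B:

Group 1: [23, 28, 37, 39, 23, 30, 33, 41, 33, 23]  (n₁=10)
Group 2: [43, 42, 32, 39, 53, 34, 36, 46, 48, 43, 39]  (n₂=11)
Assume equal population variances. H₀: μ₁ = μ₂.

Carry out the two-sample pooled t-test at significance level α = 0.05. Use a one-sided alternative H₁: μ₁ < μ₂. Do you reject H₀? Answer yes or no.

x̄₁=31.000, s₁=6.749, n₁=10
x̄₂=41.364, s₂=6.233, n₂=11
s_p² = [9·6.749² + 10·6.233²]/19 = 42.0287
SE = √(s_p²·(1/10+1/11)) = 2.8326
t = (31.000−41.364)/2.8326 = -3.6587
df = 19
p-value (one-sided, H₁ less) = 0.00083
At α=0.05: p < α → reject H₀

reject H₀: yes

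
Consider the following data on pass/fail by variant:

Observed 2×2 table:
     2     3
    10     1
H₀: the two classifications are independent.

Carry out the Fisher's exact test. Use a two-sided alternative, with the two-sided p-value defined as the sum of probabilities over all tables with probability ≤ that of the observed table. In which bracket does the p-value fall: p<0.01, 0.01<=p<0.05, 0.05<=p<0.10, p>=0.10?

p-value bracket: 0.05<=p<0.10

Margins: r₁=5, r₂=11, c₁=12, c₂=4, n=16
p_obs = C(5,2)·C(11,10)/C(16,12); sum pmf over tables with pmf ≤ p_obs
p-value (two-sided) = 0.06319
→ bracket: 0.05<=p<0.10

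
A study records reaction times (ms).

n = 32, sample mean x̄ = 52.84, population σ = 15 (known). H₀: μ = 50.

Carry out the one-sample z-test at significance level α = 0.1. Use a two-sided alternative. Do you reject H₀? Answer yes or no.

reject H₀: no

SE = σ/√n = 15/√32 = 2.6517
z = (x̄−μ₀)/SE = (52.84−50)/2.6517 = 1.0710
p-value (two-sided) = 0.28416
At α=0.1: p ≥ α → fail to reject H₀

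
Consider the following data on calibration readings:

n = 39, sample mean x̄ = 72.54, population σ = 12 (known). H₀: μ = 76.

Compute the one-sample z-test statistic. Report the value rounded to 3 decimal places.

SE = σ/√n = 12/√39 = 1.9215
z = (x̄−μ₀)/SE = (72.54−76)/1.9215 = -1.8006

test statistic = -1.801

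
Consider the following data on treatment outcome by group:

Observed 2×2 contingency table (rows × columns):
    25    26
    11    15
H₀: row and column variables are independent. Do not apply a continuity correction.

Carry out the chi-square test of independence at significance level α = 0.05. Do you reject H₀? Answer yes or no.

reject H₀: no

Row totals [51, 26], col totals [36, 41], n=77
χ² = (25−23.84)²/23.84 + (26−27.16)²/27.16 + (11−12.16)²/12.16 + (15−13.84)²/13.84 = 0.3116
df = 1
p-value (upper-tail) = 0.57668
At α=0.05: p ≥ α → fail to reject H₀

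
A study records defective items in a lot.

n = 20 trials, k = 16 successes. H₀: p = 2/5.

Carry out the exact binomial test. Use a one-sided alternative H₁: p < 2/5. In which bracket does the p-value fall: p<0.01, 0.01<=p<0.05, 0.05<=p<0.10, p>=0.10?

p-value bracket: p>=0.10

Exact binomial: n=20, k=16, p₀=2/5=0.4000
P(X≤16) from Σ C(n,i)·p₀^i·(1−p₀)^(n−i)
p-value (one-sided, H₁ less) = 0.99995
→ bracket: p>=0.10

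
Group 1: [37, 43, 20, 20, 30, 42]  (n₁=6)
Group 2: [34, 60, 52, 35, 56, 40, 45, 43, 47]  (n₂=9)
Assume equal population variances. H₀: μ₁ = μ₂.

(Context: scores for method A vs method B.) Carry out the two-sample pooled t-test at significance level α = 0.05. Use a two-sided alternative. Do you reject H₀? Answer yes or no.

reject H₀: yes

x̄₁=32.000, s₁=10.373, n₁=6
x̄₂=45.778, s₂=8.969, n₂=9
s_p² = [5·10.373² + 8·8.969²]/13 = 90.8889
SE = √(s_p²·(1/6+1/9)) = 5.0246
t = (32.000−45.778)/5.0246 = -2.7420
df = 13
p-value (two-sided) = 0.01679
At α=0.05: p < α → reject H₀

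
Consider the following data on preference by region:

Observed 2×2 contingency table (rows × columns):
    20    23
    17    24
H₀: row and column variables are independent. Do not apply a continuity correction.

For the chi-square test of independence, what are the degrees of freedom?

df = (r−1)(c−1) = (2−1)·(2−1) = 1

degrees of freedom = 1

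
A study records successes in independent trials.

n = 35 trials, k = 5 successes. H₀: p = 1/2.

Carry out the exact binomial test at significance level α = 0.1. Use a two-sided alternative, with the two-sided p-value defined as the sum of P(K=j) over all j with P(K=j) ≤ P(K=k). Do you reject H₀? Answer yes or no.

reject H₀: yes

Exact binomial: n=35, k=5, p₀=1/2=0.5000
P(X=j) = C(n,j)·p₀^j·(1−p₀)^(n−j); p = Σ P(X=j) over j with P(X=j) ≤ P(X=5)
p-value (two-sided) = 0.00002
At α=0.1: p < α → reject H₀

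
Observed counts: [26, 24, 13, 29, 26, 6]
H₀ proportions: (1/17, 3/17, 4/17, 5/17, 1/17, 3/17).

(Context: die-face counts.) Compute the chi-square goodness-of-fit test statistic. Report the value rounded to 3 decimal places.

test statistic = 118.175

n = 124; E_i = n·p_i = [7.29, 21.88, 29.18, 36.47, 7.29, 21.88]
χ² = (26−7.29)²/7.29 + (24−21.88)²/21.88 + (13−29.18)²/29.18 + (29−36.47)²/36.47 + (26−7.29)²/7.29 + (6−21.88)²/21.88 = 118.1746
df = 5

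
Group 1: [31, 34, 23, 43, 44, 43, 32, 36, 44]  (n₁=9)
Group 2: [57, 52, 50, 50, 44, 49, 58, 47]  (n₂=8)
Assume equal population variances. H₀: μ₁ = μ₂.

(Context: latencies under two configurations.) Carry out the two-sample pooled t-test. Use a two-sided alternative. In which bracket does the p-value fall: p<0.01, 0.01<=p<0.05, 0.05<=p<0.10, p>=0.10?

p-value bracket: p<0.01

x̄₁=36.667, s₁=7.382, n₁=9
x̄₂=50.875, s₂=4.734, n₂=8
s_p² = [8·7.382² + 7·4.734²]/15 = 39.5250
SE = √(s_p²·(1/9+1/8)) = 3.0549
t = (36.667−50.875)/3.0549 = -4.6510
df = 15
p-value (two-sided) = 0.00031
→ bracket: p<0.01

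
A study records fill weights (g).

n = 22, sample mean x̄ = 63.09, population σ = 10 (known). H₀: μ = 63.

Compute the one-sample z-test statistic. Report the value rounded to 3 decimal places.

SE = σ/√n = 10/√22 = 2.1320
z = (x̄−μ₀)/SE = (63.09−63)/2.1320 = 0.0422

test statistic = 0.042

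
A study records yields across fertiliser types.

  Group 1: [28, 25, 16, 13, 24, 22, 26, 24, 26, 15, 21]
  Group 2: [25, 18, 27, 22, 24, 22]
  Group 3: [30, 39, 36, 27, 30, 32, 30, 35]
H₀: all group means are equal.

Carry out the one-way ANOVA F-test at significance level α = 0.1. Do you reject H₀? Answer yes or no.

reject H₀: yes

Group means [21.82, 23.00, 32.38], grand mean 25.480
SSB = Σnᵢ(x̄ᵢ−x̄)² = 564.729; SSW = ΣΣ(x−x̄ᵢ)² = 409.511
MSB = 564.729/2 = 282.3643; MSW = 409.511/22 = 18.6142
F = MSB/MSW = 15.1693
df = (2, 22)
p-value (upper-tail) = 0.00007
At α=0.1: p < α → reject H₀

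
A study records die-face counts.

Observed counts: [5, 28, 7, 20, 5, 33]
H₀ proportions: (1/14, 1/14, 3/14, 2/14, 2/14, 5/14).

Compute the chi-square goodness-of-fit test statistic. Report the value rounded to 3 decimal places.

n = 98; E_i = n·p_i = [7.00, 7.00, 21.00, 14.00, 14.00, 35.00]
χ² = (5−7.00)²/7.00 + (28−7.00)²/7.00 + (7−21.00)²/21.00 + (20−14.00)²/14.00 + (5−14.00)²/14.00 + (33−35.00)²/35.00 = 81.3762
df = 5

test statistic = 81.376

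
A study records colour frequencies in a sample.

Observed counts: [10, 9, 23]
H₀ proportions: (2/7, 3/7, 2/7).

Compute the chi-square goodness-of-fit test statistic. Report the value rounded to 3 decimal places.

test statistic = 14.917

n = 42; E_i = n·p_i = [12.00, 18.00, 12.00]
χ² = (10−12.00)²/12.00 + (9−18.00)²/18.00 + (23−12.00)²/12.00 = 14.9167
df = 2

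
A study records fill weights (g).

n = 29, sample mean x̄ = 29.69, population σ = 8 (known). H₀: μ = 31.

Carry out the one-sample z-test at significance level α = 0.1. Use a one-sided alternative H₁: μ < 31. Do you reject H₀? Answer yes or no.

SE = σ/√n = 8/√29 = 1.4856
z = (x̄−μ₀)/SE = (29.69−31)/1.4856 = -0.8818
p-value (one-sided, H₁ less) = 0.18894
At α=0.1: p ≥ α → fail to reject H₀

reject H₀: no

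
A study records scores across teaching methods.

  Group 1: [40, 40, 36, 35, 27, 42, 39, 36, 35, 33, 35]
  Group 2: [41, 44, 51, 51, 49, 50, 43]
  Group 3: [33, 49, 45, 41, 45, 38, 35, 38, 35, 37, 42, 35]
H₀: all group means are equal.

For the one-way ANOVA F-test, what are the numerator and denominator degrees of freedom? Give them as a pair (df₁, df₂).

k = 3 groups, N = 30 total
df = (k−1, N−k) = (3−1, 30−3) = (2, 27)

degrees of freedom = [2, 27]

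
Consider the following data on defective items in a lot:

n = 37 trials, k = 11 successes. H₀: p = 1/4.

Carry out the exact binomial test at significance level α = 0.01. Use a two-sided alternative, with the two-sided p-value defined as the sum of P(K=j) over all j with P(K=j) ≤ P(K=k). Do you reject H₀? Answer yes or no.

reject H₀: no

Exact binomial: n=37, k=11, p₀=1/4=0.2500
P(X=j) = C(n,j)·p₀^j·(1−p₀)^(n−j); p = Σ P(X=j) over j with P(X=j) ≤ P(X=11)
p-value (two-sided) = 0.56844
At α=0.01: p ≥ α → fail to reject H₀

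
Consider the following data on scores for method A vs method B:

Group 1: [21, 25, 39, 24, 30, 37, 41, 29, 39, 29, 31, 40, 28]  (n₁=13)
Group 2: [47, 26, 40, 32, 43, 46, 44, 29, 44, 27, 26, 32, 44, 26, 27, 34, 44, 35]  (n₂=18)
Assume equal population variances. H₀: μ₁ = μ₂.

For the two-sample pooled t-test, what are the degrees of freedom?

degrees of freedom = 29

df = n₁ + n₂ − 2 = 13 + 18 − 2 = 29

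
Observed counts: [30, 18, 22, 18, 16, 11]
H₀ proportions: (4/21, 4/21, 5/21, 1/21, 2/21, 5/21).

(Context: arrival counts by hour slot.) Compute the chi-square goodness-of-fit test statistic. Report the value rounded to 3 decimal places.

n = 115; E_i = n·p_i = [21.90, 21.90, 27.38, 5.48, 10.95, 27.38]
χ² = (30−21.90)²/21.90 + (18−21.90)²/21.90 + (22−27.38)²/27.38 + (18−5.48)²/5.48 + (16−10.95)²/10.95 + (11−27.38)²/27.38 = 45.5130
df = 5

test statistic = 45.513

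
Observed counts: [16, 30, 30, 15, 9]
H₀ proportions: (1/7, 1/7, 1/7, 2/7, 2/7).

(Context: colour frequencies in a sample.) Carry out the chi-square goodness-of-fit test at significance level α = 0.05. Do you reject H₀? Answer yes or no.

reject H₀: yes

n = 100; E_i = n·p_i = [14.29, 14.29, 14.29, 28.57, 28.57]
χ² = (16−14.29)²/14.29 + (30−14.29)²/14.29 + (30−14.29)²/14.29 + (15−28.57)²/28.57 + (9−28.57)²/28.57 = 54.6300
df = 4
p-value (upper-tail) = 0.00000
At α=0.05: p < α → reject H₀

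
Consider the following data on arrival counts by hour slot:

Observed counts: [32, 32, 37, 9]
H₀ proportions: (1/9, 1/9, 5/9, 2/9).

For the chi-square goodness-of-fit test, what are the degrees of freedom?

degrees of freedom = 3

df = k − 1 = 4 − 1 = 3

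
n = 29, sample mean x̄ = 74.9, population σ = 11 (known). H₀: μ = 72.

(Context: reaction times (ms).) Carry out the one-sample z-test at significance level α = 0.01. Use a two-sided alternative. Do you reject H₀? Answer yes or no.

SE = σ/√n = 11/√29 = 2.0426
z = (x̄−μ₀)/SE = (74.9−72)/2.0426 = 1.4197
p-value (two-sided) = 0.15569
At α=0.01: p ≥ α → fail to reject H₀

reject H₀: no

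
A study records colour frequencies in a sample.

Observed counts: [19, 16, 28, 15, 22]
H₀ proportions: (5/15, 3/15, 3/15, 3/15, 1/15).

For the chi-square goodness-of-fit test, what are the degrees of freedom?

degrees of freedom = 4

df = k − 1 = 5 − 1 = 4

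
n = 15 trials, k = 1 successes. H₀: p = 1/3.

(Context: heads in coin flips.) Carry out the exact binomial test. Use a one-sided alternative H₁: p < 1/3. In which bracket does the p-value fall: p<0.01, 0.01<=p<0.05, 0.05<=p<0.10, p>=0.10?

Exact binomial: n=15, k=1, p₀=1/3=0.3333
P(X≤1) from Σ C(n,i)·p₀^i·(1−p₀)^(n−i)
p-value (one-sided, H₁ less) = 0.01941
→ bracket: 0.01<=p<0.05

p-value bracket: 0.01<=p<0.05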